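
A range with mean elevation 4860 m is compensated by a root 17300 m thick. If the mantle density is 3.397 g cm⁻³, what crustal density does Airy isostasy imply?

2.65 g cm⁻³

ρ_c h = (ρ_m − ρ_c) r → ρ_c (h + r) = ρ_m r → ρ_c = ρ_m r / (h + r).
ρ_c = 3.397 × 17300 m / (4860 m + 17300 m) = 2.65 g cm⁻³.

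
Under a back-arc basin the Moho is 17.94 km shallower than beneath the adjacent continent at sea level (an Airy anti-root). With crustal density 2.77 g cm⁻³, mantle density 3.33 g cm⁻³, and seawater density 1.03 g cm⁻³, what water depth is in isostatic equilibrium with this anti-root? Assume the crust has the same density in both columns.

5.77 km

Replacing a thickness d of crust by seawater at the top must be balanced by replacing crust with mantle at the base: d (ρ_c − ρ_w) = a (ρ_m − ρ_c).
d = a (ρ_m − ρ_c)/(ρ_c − ρ_w) = 17.94 km × 0.56/1.74 = 5.77 km.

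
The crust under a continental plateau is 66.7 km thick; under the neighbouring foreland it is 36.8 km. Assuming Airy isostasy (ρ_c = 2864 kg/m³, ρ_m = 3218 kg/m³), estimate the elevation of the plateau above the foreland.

3.29 km

Excess crust Δ = 66.7 km − 36.8 km = 29.9 km, split between elevation h and root r with h + r = Δ.
Airy balance ρ_c h = (ρ_m − ρ_c) r gives r = h ρ_c/(ρ_m − ρ_c), so h (1 + ρ_c/(ρ_m − ρ_c)) = Δ, i.e. h = Δ (ρ_m − ρ_c)/ρ_m.
h = 29.9 km × 354/3218 = 3.29 km.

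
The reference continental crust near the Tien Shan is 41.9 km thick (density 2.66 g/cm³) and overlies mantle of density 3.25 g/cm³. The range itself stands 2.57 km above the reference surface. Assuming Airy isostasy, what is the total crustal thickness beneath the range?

Root depth r = h ρ_c / (ρ_m − ρ_c) = 2.57 km × 2.66 / 0.59 = 11.59 km.
Total thickness = T + h + r = 41.9 km + 2.57 km + 11.59 km = 56.1 km.

56.1 km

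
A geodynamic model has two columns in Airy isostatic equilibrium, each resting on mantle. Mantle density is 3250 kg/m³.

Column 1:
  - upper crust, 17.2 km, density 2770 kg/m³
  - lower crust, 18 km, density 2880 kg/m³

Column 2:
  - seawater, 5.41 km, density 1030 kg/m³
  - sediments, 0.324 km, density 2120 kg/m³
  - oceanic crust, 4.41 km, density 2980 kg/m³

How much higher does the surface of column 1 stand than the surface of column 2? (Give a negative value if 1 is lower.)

For any compensation level in the mantle, the mantle terms cancel and isostasy reduces to e = (Σt_1 − Σt_2) − (Σ(ρt)_1 − Σ(ρt)_2) / ρ_m.
Σt_1 = 35.2 km; Σt_2 = 10.144 km; Σ(ρt)_1 = 99484; Σ(ρt)_2 = 19400.98 (in km·kg/m³).
e = (35.2 − 10.144) − (99484 − 19400.98) / 3250 = 0.415 km.

0.415 km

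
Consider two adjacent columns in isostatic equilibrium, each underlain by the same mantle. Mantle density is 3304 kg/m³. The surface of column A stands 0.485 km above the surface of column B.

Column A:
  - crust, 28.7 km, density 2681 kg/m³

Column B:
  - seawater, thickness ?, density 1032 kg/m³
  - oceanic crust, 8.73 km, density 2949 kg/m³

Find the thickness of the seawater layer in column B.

Take the compensation level at the base of the deeper column (depth z_c below the surface of column A) and equate Σ ρ_i t_i down to z_c; mantle fills any gap and the z_c terms cancel.
Column A: 28.7×2681 + (z_c − 28.7)×3304
Column B: 0.485×0 + x×1032 + 8.73×2949 + (z_c − 0.485 − 8.73 − x)×3304
The z_c×3304 term appears on both sides and cancels. Collect the known terms of each column as K = Σ(ρt)_known − 3304 × (depth of known layers): K_A = 76944.7 − 3304×28.7 = −17880.1; K_B = 25744.77 − 3304×(0.485 + 8.73) = −4701.59.
Balance: K_A = K_B − x×(3304 − 1032), so x = (K_B − K_A)/(3304 − 1032) = 13178.5/2272 = 5.8 km.

5.8 km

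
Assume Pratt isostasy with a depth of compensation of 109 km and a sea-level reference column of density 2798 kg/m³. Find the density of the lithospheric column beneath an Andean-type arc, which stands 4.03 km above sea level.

Pratt balance: ρ_ref D = ρ (D + h).
ρ = ρ_ref D/(D + h) = 2798 × 109 km/(109 km + 4.03 km) = 2700 kg/m³.

2700 kg/m³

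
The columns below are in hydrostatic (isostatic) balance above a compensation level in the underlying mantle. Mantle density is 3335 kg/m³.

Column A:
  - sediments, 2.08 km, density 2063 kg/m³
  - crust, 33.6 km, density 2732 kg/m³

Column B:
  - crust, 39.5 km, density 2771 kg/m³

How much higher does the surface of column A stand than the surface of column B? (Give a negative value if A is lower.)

0.188 km

For any compensation level in the mantle, the mantle terms cancel and isostasy reduces to e = (Σt_A − Σt_B) − (Σ(ρt)_A − Σ(ρt)_B) / ρ_m.
Σt_A = 35.68 km; Σt_B = 39.5 km; Σ(ρt)_A = 96086.24; Σ(ρt)_B = 109454.5 (in km·kg/m³).
e = (35.68 − 39.5) − (96086.24 − 109454.5) / 3335 = 0.188 km.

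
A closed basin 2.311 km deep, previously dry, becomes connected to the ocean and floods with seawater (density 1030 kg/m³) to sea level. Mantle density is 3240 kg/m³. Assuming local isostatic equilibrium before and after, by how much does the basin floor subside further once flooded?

After flooding the water column is d + s deep. Its weight must equal the weight of mantle displaced by the extra subsidence s: (d + s) ρ_w = s ρ_m.
s = d ρ_w / (ρ_m − ρ_w) = 2.311 km × 1030/(3240 − 1030) = 1.08 km.

1.08 km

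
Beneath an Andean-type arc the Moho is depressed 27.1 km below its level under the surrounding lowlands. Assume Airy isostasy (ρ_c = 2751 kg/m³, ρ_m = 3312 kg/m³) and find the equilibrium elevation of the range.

5.53 km

For local isostatic compensation: ρ_c h = (ρ_m − ρ_c) r.
h = r (ρ_m − ρ_c) / ρ_c = 27.1 km × (3312 − 2751) / 2751 = 5.53 km.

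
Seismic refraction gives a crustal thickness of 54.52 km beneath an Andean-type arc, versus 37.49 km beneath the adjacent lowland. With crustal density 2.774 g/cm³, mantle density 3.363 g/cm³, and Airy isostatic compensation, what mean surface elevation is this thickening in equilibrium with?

2.98 km

Excess crust Δ = 54.52 km − 37.49 km = 17.03 km, split between elevation h and root r with h + r = Δ.
Airy balance ρ_c h = (ρ_m − ρ_c) r gives r = h ρ_c/(ρ_m − ρ_c), so h (1 + ρ_c/(ρ_m − ρ_c)) = Δ, i.e. h = Δ (ρ_m − ρ_c)/ρ_m.
h = 17.03 km × 0.589/3.363 = 2.98 km.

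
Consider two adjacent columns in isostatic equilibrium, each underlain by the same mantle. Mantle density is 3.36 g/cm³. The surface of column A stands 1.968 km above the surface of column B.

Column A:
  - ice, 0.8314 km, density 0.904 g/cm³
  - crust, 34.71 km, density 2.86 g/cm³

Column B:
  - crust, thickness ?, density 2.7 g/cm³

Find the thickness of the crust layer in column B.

19.4 km

Take the compensation level at the base of the deeper column (depth z_c below the surface of column A) and equate Σ ρ_i t_i down to z_c; mantle fills any gap and the z_c terms cancel.
Column A: 0.8314×0.904 + 34.71×2.86 + (z_c − 35.5414)×3.36
Column B: 1.968×0 + x×2.7 + (z_c − 1.968 − 0 − x)×3.36
The z_c×3.36 term appears on both sides and cancels. Collect the known terms of each column as K = Σ(ρt)_known − 3.36 × (depth of known layers): K_A = 100.022186 − 3.36×35.5414 = −19.3969184; K_B = 0 − 3.36×(1.968 + 0) = −6.61248.
Balance: K_A = K_B − x×(3.36 − 2.7), so x = (K_B − K_A)/(3.36 − 2.7) = 12.7844/0.66 = 19.4 km.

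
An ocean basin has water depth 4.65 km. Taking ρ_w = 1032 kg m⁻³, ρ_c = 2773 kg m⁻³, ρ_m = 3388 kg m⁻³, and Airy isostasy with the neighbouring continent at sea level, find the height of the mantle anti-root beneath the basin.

Equating mass per unit area of the two columns: replacing crust with seawater at the top is compensated by replacing crust with mantle at the base: d (ρ_c − ρ_w) = a (ρ_m − ρ_c).
a = d (ρ_c − ρ_w)/(ρ_m − ρ_c) = 4.65 km × 1741/615 = 13.2 km.

13.2 km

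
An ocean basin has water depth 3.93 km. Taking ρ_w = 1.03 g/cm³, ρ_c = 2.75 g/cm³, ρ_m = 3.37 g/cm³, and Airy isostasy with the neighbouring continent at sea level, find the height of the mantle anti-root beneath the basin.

By Archimedes' principle applied to the lithosphere: replacing crust with seawater at the top is compensated by replacing crust with mantle at the base: d (ρ_c − ρ_w) = a (ρ_m − ρ_c).
a = d (ρ_c − ρ_w)/(ρ_m − ρ_c) = 3.93 km × 1.72/0.62 = 10.9 km.

10.9 km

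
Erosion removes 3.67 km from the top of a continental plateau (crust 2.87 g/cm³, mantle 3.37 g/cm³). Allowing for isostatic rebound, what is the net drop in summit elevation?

Rebound u = e ρ_c/ρ_m = 3.67 km × 2.87/3.37 = 3.125 km.
Net surface drop = e − u = 3.67 km − 3.125 km = e (ρ_m − ρ_c)/ρ_m = 0.545 km.

0.545 km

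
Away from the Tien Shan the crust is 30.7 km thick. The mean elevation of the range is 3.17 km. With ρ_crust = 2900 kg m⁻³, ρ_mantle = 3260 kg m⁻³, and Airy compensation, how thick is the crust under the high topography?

Root depth r = h ρ_c / (ρ_m − ρ_c) = 3.17 km × 2900 / 360 = 25.54 km.
Total thickness = T + h + r = 30.7 km + 3.17 km + 25.54 km = 59.4 km.

59.4 km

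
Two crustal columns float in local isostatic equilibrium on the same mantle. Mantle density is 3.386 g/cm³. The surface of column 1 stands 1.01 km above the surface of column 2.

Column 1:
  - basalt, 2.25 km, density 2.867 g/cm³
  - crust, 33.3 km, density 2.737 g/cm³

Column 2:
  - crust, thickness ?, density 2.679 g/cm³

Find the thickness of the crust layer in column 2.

27.4 km

Take the compensation level at the base of the deeper column (depth z_c below the surface of column 1) and equate Σ ρ_i t_i down to z_c; mantle fills any gap and the z_c terms cancel.
Column 1: 2.25×2.867 + 33.3×2.737 + (z_c − 35.55)×3.386
Column 2: 1.01×0 + x×2.679 + (z_c − 1.01 − 0 − x)×3.386
The z_c×3.386 term appears on both sides and cancels. Collect the known terms of each column as K = Σ(ρt)_known − 3.386 × (depth of known layers): K_1 = 97.59285 − 3.386×35.55 = −22.77945; K_2 = 0 − 3.386×(1.01 + 0) = −3.41986.
Balance: K_1 = K_2 − x×(3.386 − 2.679), so x = (K_2 − K_1)/(3.386 − 2.679) = 19.3596/0.707 = 27.4 km.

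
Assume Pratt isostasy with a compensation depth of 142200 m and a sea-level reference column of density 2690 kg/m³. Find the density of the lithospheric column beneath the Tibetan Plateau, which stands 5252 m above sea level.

2590 kg/m³

Pratt balance: ρ_ref D = ρ (D + h).
ρ = ρ_ref D/(D + h) = 2690 × 142200 m/(142200 m + 5252 m) = 2590 kg/m³.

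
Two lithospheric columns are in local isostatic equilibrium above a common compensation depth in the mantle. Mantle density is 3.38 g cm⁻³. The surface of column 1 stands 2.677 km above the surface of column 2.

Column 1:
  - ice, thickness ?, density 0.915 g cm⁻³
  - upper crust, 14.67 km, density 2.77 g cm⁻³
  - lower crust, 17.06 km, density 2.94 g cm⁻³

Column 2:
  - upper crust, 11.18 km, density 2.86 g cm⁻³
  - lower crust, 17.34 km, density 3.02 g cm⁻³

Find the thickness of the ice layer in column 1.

Take the compensation level at the base of the deeper column (depth z_c below the surface of column 1) and equate Σ ρ_i t_i down to z_c; mantle fills any gap and the z_c terms cancel.
Column 1: x×0.915 + 14.67×2.77 + 17.06×2.94 + (z_c − 31.73 − x)×3.38
Column 2: 2.677×0 + 11.18×2.86 + 17.34×3.02 + (z_c − 2.677 − 28.52)×3.38
The z_c×3.38 term appears on both sides and cancels. Collect the known terms of each column as K = Σ(ρt)_known − 3.38 × (depth of known layers): K_1 = 90.7923 − 3.38×31.73 = −16.4551; K_2 = 84.3416 − 3.38×(2.677 + 28.52) = −21.10426.
Balance: K_1 − x×(3.38 − 0.915) = K_2, so x = (K_1 − K_2)/(3.38 − 0.915) = 4.64916/2.465 = 1.89 km.

1.89 km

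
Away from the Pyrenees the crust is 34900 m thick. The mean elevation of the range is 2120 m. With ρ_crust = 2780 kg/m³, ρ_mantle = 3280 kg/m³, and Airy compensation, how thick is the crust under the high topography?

Root depth r = h ρ_c / (ρ_m − ρ_c) = 2120 m × 2780 / 500 = 11790 m.
Total thickness = T + h + r = 34900 m + 2120 m + 11790 m = 48800 m.

48800 m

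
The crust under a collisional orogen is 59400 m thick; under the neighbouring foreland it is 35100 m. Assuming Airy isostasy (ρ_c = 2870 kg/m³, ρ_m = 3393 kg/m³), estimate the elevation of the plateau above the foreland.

3750 m

Excess crust Δ = 59400 m − 35100 m = 24300 m, split between elevation h and root r with h + r = Δ.
Airy balance ρ_c h = (ρ_m − ρ_c) r gives r = h ρ_c/(ρ_m − ρ_c), so h (1 + ρ_c/(ρ_m − ρ_c)) = Δ, i.e. h = Δ (ρ_m − ρ_c)/ρ_m.
h = 24300 m × 523/3393 = 3750 m.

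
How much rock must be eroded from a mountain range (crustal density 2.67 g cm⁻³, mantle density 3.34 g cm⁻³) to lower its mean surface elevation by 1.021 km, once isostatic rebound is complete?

5.09 km

Net drop Δ = e − u = e − e ρ_c/ρ_m = e (ρ_m − ρ_c)/ρ_m.
e = Δ ρ_m/(ρ_m − ρ_c) = 1.021 km × 3.34/0.67 = 5.09 km.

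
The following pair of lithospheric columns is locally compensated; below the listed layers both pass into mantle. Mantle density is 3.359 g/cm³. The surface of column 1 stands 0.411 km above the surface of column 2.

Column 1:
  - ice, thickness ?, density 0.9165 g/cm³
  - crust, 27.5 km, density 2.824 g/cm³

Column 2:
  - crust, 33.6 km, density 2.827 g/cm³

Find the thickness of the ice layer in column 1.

Take the compensation level at the base of the deeper column (depth z_c below the surface of column 1) and equate Σ ρ_i t_i down to z_c; mantle fills any gap and the z_c terms cancel.
Column 1: x×0.9165 + 27.5×2.824 + (z_c − 27.5 − x)×3.359
Column 2: 0.411×0 + 33.6×2.827 + (z_c − 0.411 − 33.6)×3.359
The z_c×3.359 term appears on both sides and cancels. Collect the known terms of each column as K = Σ(ρt)_known − 3.359 × (depth of known layers): K_1 = 77.66 − 3.359×27.5 = −14.7125; K_2 = 94.9872 − 3.359×(0.411 + 33.6) = −19.255749.
Balance: K_1 − x×(3.359 − 0.9165) = K_2, so x = (K_1 − K_2)/(3.359 − 0.9165) = 4.54325/2.4425 = 1.86 km.

1.86 km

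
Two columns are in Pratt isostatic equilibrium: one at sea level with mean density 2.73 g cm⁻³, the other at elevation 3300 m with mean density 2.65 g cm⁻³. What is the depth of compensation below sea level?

109000 m

ρ_ref D = ρ (D + h) → D (ρ_ref − ρ) = ρ h.
D = ρ h/(ρ_ref − ρ) = 2.65 × 3300 m/(2.73 − 2.65) = 109000 m.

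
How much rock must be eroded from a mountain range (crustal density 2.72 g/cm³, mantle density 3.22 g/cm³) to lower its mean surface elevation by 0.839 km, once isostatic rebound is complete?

5.4 km

Net drop Δ = e − u = e − e ρ_c/ρ_m = e (ρ_m − ρ_c)/ρ_m.
e = Δ ρ_m/(ρ_m − ρ_c) = 0.839 km × 3.22/0.5 = 5.4 km.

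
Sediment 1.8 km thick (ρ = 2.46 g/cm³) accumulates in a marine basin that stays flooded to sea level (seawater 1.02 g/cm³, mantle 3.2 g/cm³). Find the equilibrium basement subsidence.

Submarine loading: the sediment displaces seawater, and the subsidence is in turn flooded, so s (ρ_m − ρ_w) = t (ρ_sed − ρ_w).
s = 1.8 km × (2.46 − 1.02) / (3.2 − 1.02) = 1.19 km.

1.19 km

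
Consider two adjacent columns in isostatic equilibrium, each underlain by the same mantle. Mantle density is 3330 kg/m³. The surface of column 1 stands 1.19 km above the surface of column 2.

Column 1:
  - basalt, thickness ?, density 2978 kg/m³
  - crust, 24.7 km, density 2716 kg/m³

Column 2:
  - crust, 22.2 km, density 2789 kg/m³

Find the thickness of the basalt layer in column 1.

Take the compensation level at the base of the deeper column (depth z_c below the surface of column 1) and equate Σ ρ_i t_i down to z_c; mantle fills any gap and the z_c terms cancel.
Column 1: x×2978 + 24.7×2716 + (z_c − 24.7 − x)×3330
Column 2: 1.19×0 + 22.2×2789 + (z_c − 1.19 − 22.2)×3330
The z_c×3330 term appears on both sides and cancels. Collect the known terms of each column as K = Σ(ρt)_known − 3330 × (depth of known layers): K_1 = 67085.2 − 3330×24.7 = −15165.8; K_2 = 61915.8 − 3330×(1.19 + 22.2) = −15972.9.
Balance: K_1 − x×(3330 − 2978) = K_2, so x = (K_1 − K_2)/(3330 − 2978) = 807.1/352 = 2.29 km.

2.29 km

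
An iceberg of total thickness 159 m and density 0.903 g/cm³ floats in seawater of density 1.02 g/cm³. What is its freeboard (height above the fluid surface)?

Floating equilibrium: submerged depth d = t ρ_obj/ρ_fluid = 159 m × 0.903/1.02 = 140.8 m.
Freeboard = t − d = 159 m − 140.8 m = 18.2 m.

18.2 m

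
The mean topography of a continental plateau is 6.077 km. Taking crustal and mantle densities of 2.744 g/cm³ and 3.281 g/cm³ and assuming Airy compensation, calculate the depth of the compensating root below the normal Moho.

31.1 km

Balancing pressure at the compensation depth: the weight of the topography is balanced by the buoyancy of the root, ρ_c h = (ρ_m − ρ_c) r.
r = h · ρ_c / (ρ_m − ρ_c) = 6.077 km × 2.744 / (3.281 − 2.744) = 31.1 km.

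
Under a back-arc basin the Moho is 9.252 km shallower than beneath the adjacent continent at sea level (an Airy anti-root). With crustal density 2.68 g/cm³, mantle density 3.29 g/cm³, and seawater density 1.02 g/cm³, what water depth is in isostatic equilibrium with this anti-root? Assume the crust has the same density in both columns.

3.4 km

Replacing a thickness d of crust by seawater at the top must be balanced by replacing crust with mantle at the base: d (ρ_c − ρ_w) = a (ρ_m − ρ_c).
d = a (ρ_m − ρ_c)/(ρ_c − ρ_w) = 9.252 km × 0.61/1.66 = 3.4 km.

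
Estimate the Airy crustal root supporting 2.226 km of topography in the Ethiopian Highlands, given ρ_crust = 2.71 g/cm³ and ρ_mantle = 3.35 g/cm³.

9.43 km

By Archimedes' principle applied to the lithosphere: the weight of the topography is balanced by the buoyancy of the root, ρ_c h = (ρ_m − ρ_c) r.
r = h · ρ_c / (ρ_m − ρ_c) = 2.226 km × 2.71 / (3.35 − 2.71) = 9.43 km.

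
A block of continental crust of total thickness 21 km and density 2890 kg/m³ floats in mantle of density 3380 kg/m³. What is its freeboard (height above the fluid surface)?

Floating equilibrium: submerged depth d = t ρ_obj/ρ_fluid = 21 km × 2890/3380 = 17.96 km.
Freeboard = t − d = 21 km − 17.96 km = 3.04 km.

3.04 km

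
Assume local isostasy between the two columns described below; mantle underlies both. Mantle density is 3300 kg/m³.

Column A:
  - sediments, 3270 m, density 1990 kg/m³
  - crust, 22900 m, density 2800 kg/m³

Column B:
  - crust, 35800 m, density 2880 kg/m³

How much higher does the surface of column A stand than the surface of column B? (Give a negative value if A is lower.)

For any compensation level in the mantle, the mantle terms cancel and isostasy reduces to e = (Σt_A − Σt_B) − (Σ(ρt)_A − Σ(ρt)_B) / ρ_m.
Σt_A = 26170 m; Σt_B = 35800 m; Σ(ρt)_A = 70627300; Σ(ρt)_B = 103104000 (in m·kg/m³).
e = (26170 − 35800) − (70627300 − 103104000) / 3300 = 211 m.

211 m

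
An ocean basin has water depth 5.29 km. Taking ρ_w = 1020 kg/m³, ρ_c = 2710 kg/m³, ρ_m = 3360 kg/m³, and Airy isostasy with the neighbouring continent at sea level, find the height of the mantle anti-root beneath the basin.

Isostatic balance requires: replacing crust with seawater at the top is compensated by replacing crust with mantle at the base: d (ρ_c − ρ_w) = a (ρ_m − ρ_c).
a = d (ρ_c − ρ_w)/(ρ_m − ρ_c) = 5.29 km × 1690/650 = 13.8 km.

13.8 km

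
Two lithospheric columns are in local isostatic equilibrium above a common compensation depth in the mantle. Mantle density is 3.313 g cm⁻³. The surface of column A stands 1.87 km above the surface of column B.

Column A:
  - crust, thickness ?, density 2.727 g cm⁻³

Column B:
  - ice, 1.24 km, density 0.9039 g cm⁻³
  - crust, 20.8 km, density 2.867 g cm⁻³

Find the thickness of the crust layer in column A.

31.5 km

Take the compensation level at the base of the deeper column (depth z_c below the surface of column A) and equate Σ ρ_i t_i down to z_c; mantle fills any gap and the z_c terms cancel.
Column A: x×2.727 + (z_c − 0 − x)×3.313
Column B: 1.87×0 + 1.24×0.9039 + 20.8×2.867 + (z_c − 1.87 − 22.04)×3.313
The z_c×3.313 term appears on both sides and cancels. Collect the known terms of each column as K = Σ(ρt)_known − 3.313 × (depth of known layers): K_A = 0 − 3.313×0 = 0; K_B = 60.754436 − 3.313×(1.87 + 22.04) = −18.459394.
Balance: K_A − x×(3.313 − 2.727) = K_B, so x = (K_A − K_B)/(3.313 − 2.727) = 18.4594/0.586 = 31.5 km.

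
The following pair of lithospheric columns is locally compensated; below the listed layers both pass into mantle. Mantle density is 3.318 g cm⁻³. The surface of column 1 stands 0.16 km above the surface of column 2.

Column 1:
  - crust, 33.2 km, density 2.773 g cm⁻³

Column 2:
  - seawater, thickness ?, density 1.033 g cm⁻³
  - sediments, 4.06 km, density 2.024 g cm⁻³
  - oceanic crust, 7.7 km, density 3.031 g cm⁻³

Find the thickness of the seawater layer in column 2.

Take the compensation level at the base of the deeper column (depth z_c below the surface of column 1) and equate Σ ρ_i t_i down to z_c; mantle fills any gap and the z_c terms cancel.
Column 1: 33.2×2.773 + (z_c − 33.2)×3.318
Column 2: 0.16×0 + x×1.033 + 4.06×2.024 + 7.7×3.031 + (z_c − 0.16 − 11.76 − x)×3.318
The z_c×3.318 term appears on both sides and cancels. Collect the known terms of each column as K = Σ(ρt)_known − 3.318 × (depth of known layers): K_1 = 92.0636 − 3.318×33.2 = −18.094; K_2 = 31.55614 − 3.318×(0.16 + 11.76) = −7.99442.
Balance: K_1 = K_2 − x×(3.318 − 1.033), so x = (K_2 − K_1)/(3.318 − 1.033) = 10.0996/2.285 = 4.42 km.

4.42 km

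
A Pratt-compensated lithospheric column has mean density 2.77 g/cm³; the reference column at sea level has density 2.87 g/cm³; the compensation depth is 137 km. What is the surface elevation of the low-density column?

ρ_ref D = ρ (D + h) → h = D (ρ_ref − ρ)/ρ.
h = 137 km × (2.87 − 2.77)/2.77 = 4.95 km.

4.95 km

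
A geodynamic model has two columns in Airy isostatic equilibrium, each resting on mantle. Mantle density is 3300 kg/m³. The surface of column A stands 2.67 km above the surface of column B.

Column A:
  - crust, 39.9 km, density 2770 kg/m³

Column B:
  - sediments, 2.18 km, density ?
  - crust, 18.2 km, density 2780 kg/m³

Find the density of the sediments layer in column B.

1980 kg/m³

Take the compensation level at the base of the deeper column (depth z_c below the surface of column A) and equate Σ ρ_i t_i down to z_c; mantle fills any gap and the z_c terms cancel.
Column A: 39.9×2770 + (z_c − 39.9)×3300
Column B: 2.67×0 + 2.18×ρ + 18.2×2780 + (z_c − 2.67 − 20.38)×3300
The z_c×3300 term appears on both sides and cancels. Collect the known terms of each column as K = Σ(ρt)_known − 3300 × (depth of known layers): K_A = 110523 − 3300×39.9 = −21147; K_B = 50596 − 3300×(2.67 + 20.38) = −25469.
Balance: K_A = K_B + 2.18×ρ, so ρ = (K_A − K_B)/2.18 = 4322/2.18 = 1980 kg/m³.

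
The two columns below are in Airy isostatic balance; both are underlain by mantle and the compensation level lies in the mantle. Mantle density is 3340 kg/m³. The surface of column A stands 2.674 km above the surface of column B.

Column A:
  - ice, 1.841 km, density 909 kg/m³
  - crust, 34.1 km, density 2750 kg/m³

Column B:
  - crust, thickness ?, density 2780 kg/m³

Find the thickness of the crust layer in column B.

28 km

Take the compensation level at the base of the deeper column (depth z_c below the surface of column A) and equate Σ ρ_i t_i down to z_c; mantle fills any gap and the z_c terms cancel.
Column A: 1.841×909 + 34.1×2750 + (z_c − 35.941)×3340
Column B: 2.674×0 + x×2780 + (z_c − 2.674 − 0 − x)×3340
The z_c×3340 term appears on both sides and cancels. Collect the known terms of each column as K = Σ(ρt)_known − 3340 × (depth of known layers): K_A = 95448.469 − 3340×35.941 = −24594.471; K_B = 0 − 3340×(2.674 + 0) = −8931.16.
Balance: K_A = K_B − x×(3340 − 2780), so x = (K_B − K_A)/(3340 − 2780) = 15663.3/560 = 28 km.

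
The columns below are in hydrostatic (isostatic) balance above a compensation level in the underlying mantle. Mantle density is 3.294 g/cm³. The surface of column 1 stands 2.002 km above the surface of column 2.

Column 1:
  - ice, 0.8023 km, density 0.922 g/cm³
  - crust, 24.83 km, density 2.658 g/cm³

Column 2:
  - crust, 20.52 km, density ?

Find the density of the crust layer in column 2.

Take the compensation level at the base of the deeper column (depth z_c below the surface of column 1) and equate Σ ρ_i t_i down to z_c; mantle fills any gap and the z_c terms cancel.
Column 1: 0.8023×0.922 + 24.83×2.658 + (z_c − 25.6323)×3.294
Column 2: 2.002×0 + 20.52×ρ + (z_c − 2.002 − 20.52)×3.294
The z_c×3.294 term appears on both sides and cancels. Collect the known terms of each column as K = Σ(ρt)_known − 3.294 × (depth of known layers): K_1 = 66.7378606 − 3.294×25.6323 = −17.6949356; K_2 = 0 − 3.294×(2.002 + 20.52) = −74.187468.
Balance: K_1 = K_2 + 20.52×ρ, so ρ = (K_1 − K_2)/20.52 = 56.4925/20.52 = 2.75 g/cm³.

2.75 g/cm³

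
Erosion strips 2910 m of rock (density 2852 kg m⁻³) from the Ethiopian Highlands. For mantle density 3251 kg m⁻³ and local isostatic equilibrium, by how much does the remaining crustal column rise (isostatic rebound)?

Unloading: uplift u = e ρ_c/ρ_m = 2910 m × 2852/3251 = 2550 m.

2550 m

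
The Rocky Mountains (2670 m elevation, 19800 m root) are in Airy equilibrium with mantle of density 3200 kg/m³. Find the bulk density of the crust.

ρ_c h = (ρ_m − ρ_c) r → ρ_c (h + r) = ρ_m r → ρ_c = ρ_m r / (h + r).
ρ_c = 3200 × 19800 m / (2670 m + 19800 m) = 2820 kg/m³.

2820 kg/m³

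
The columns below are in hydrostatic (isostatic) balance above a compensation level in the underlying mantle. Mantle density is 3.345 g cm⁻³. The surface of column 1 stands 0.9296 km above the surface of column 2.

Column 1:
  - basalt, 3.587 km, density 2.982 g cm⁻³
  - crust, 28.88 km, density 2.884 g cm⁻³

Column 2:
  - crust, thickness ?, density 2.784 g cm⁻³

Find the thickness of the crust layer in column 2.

Take the compensation level at the base of the deeper column (depth z_c below the surface of column 1) and equate Σ ρ_i t_i down to z_c; mantle fills any gap and the z_c terms cancel.
Column 1: 3.587×2.982 + 28.88×2.884 + (z_c − 32.467)×3.345
Column 2: 0.9296×0 + x×2.784 + (z_c − 0.9296 − 0 − x)×3.345
The z_c×3.345 term appears on both sides and cancels. Collect the known terms of each column as K = Σ(ρt)_known − 3.345 × (depth of known layers): K_1 = 93.986354 − 3.345×32.467 = −14.615761; K_2 = 0 − 3.345×(0.9296 + 0) = −3.109512.
Balance: K_1 = K_2 − x×(3.345 − 2.784), so x = (K_2 − K_1)/(3.345 − 2.784) = 11.5062/0.561 = 20.5 km.

20.5 km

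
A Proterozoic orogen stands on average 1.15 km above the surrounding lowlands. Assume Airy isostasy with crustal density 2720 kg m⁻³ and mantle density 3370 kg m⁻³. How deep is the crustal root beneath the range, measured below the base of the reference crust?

By Archimedes' principle applied to the lithosphere: the weight of the topography is balanced by the buoyancy of the root, ρ_c h = (ρ_m − ρ_c) r.
r = h · ρ_c / (ρ_m − ρ_c) = 1.15 km × 2720 / (3370 − 2720) = 4.81 km.

4.81 km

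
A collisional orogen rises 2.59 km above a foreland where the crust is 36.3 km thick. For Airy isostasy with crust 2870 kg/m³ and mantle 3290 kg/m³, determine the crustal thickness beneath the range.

56.6 km

Root depth r = h ρ_c / (ρ_m − ρ_c) = 2.59 km × 2870 / 420 = 17.7 km.
Total thickness = T + h + r = 36.3 km + 2.59 km + 17.7 km = 56.6 km.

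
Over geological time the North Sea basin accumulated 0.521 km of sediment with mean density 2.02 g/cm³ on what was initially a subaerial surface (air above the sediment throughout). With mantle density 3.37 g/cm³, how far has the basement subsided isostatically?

0.312 km

Subaerial load: s = t ρ_sed / ρ_m = 0.521 km × 2.02/3.37 = 0.312 km.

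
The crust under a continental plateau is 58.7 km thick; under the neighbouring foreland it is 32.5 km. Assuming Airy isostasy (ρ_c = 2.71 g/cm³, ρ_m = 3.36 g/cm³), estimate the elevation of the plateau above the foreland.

Excess crust Δ = 58.7 km − 32.5 km = 26.2 km, split between elevation h and root r with h + r = Δ.
Airy balance ρ_c h = (ρ_m − ρ_c) r gives r = h ρ_c/(ρ_m − ρ_c), so h (1 + ρ_c/(ρ_m − ρ_c)) = Δ, i.e. h = Δ (ρ_m − ρ_c)/ρ_m.
h = 26.2 km × 0.65/3.36 = 5.07 km.

5.07 km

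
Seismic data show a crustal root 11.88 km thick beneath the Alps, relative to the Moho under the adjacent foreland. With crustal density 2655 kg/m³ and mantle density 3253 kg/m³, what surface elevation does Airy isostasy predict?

2.68 km

For local isostatic compensation: ρ_c h = (ρ_m − ρ_c) r.
h = r (ρ_m − ρ_c) / ρ_c = 11.88 km × (3253 − 2655) / 2655 = 2.68 km.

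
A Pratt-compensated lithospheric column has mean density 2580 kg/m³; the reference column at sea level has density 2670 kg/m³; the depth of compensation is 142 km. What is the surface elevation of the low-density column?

ρ_ref D = ρ (D + h) → h = D (ρ_ref − ρ)/ρ.
h = 142 km × (2670 − 2580)/2580 = 4.95 km.

4.95 km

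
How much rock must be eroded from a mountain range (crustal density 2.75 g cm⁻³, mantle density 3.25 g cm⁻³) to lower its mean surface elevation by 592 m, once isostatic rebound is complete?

Net drop Δ = e − u = e − e ρ_c/ρ_m = e (ρ_m − ρ_c)/ρ_m.
e = Δ ρ_m/(ρ_m − ρ_c) = 592 m × 3.25/0.5 = 3850 m.

3850 m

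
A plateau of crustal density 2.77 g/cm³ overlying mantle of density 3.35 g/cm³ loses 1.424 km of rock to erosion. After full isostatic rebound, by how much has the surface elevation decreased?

Rebound u = e ρ_c/ρ_m = 1.424 km × 2.77/3.35 = 1.177 km.
Net surface drop = e − u = 1.424 km − 1.177 km = e (ρ_m − ρ_c)/ρ_m = 0.247 km.

0.247 km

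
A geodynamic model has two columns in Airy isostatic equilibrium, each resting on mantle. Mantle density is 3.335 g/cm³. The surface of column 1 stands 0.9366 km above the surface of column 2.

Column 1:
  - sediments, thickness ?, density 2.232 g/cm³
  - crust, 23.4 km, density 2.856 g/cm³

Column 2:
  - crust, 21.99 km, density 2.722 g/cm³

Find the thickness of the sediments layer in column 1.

4.89 km

Take the compensation level at the base of the deeper column (depth z_c below the surface of column 1) and equate Σ ρ_i t_i down to z_c; mantle fills any gap and the z_c terms cancel.
Column 1: x×2.232 + 23.4×2.856 + (z_c − 23.4 − x)×3.335
Column 2: 0.9366×0 + 21.99×2.722 + (z_c − 0.9366 − 21.99)×3.335
The z_c×3.335 term appears on both sides and cancels. Collect the known terms of each column as K = Σ(ρt)_known − 3.335 × (depth of known layers): K_1 = 66.8304 − 3.335×23.4 = −11.2086; K_2 = 59.85678 − 3.335×(0.9366 + 21.99) = −16.603431.
Balance: K_1 − x×(3.335 − 2.232) = K_2, so x = (K_1 − K_2)/(3.335 − 2.232) = 5.39483/1.103 = 4.89 km.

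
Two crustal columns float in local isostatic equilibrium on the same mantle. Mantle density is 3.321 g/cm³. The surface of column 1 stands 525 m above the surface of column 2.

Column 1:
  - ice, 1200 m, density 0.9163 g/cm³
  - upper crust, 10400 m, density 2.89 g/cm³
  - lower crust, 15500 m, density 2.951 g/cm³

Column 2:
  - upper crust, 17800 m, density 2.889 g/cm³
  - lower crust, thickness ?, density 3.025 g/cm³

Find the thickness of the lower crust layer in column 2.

Take the compensation level at the base of the deeper column (depth z_c below the surface of column 1) and equate Σ ρ_i t_i down to z_c; mantle fills any gap and the z_c terms cancel.
Column 1: 1200×0.9163 + 10400×2.89 + 15500×2.951 + (z_c − 27100)×3.321
Column 2: 525×0 + 17800×2.889 + x×3.025 + (z_c − 525 − 17800 − x)×3.321
The z_c×3.321 term appears on both sides and cancels. Collect the known terms of each column as K = Σ(ρt)_known − 3.321 × (depth of known layers): K_1 = 76896.06 − 3.321×27100 = −13103.04; K_2 = 51424.2 − 3.321×(525 + 17800) = −9433.125.
Balance: K_1 = K_2 − x×(3.321 − 3.025), so x = (K_2 − K_1)/(3.321 − 3.025) = 3669.91/0.296 = 12400 m.

12400 m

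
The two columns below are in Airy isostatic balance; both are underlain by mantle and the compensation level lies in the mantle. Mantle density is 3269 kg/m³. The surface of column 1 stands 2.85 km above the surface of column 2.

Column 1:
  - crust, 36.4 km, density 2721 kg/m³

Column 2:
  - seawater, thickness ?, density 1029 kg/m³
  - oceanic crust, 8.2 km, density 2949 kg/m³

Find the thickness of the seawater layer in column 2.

Take the compensation level at the base of the deeper column (depth z_c below the surface of column 1) and equate Σ ρ_i t_i down to z_c; mantle fills any gap and the z_c terms cancel.
Column 1: 36.4×2721 + (z_c − 36.4)×3269
Column 2: 2.85×0 + x×1029 + 8.2×2949 + (z_c − 2.85 − 8.2 − x)×3269
The z_c×3269 term appears on both sides and cancels. Collect the known terms of each column as K = Σ(ρt)_known − 3269 × (depth of known layers): K_1 = 99044.4 − 3269×36.4 = −19947.2; K_2 = 24181.8 − 3269×(2.85 + 8.2) = −11940.65.
Balance: K_1 = K_2 − x×(3269 − 1029), so x = (K_2 − K_1)/(3269 − 1029) = 8006.55/2240 = 3.57 km.

3.57 km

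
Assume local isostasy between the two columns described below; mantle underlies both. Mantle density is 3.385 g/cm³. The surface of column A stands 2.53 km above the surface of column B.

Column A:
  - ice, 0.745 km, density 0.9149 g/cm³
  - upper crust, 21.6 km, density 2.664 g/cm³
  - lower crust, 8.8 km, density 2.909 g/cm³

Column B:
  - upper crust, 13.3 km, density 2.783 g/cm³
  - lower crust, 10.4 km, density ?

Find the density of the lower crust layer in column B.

Take the compensation level at the base of the deeper column (depth z_c below the surface of column A) and equate Σ ρ_i t_i down to z_c; mantle fills any gap and the z_c terms cancel.
Column A: 0.745×0.9149 + 21.6×2.664 + 8.8×2.909 + (z_c − 31.145)×3.385
Column B: 2.53×0 + 13.3×2.783 + 10.4×ρ + (z_c − 2.53 − 23.7)×3.385
The z_c×3.385 term appears on both sides and cancels. Collect the known terms of each column as K = Σ(ρt)_known − 3.385 × (depth of known layers): K_A = 83.8232005 − 3.385×31.145 = −21.6026245; K_B = 37.0139 − 3.385×(2.53 + 23.7) = −51.77465.
Balance: K_A = K_B + 10.4×ρ, so ρ = (K_A − K_B)/10.4 = 30.172/10.4 = 2.9 g/cm³.

2.9 g/cm³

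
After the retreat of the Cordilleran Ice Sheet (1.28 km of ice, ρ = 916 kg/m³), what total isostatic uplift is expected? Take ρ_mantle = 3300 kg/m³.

0.355 km

Removing the load lets mantle flow back in; uplift u satisfies ρ_ice t = ρ_m u.
u = t ρ_ice/ρ_m = 1.28 km × 916/3300 = 0.355 km.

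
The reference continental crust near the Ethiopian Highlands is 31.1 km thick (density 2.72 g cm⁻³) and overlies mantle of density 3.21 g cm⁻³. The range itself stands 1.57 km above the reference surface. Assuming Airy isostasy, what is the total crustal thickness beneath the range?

41.4 km

Root depth r = h ρ_c / (ρ_m − ρ_c) = 1.57 km × 2.72 / 0.49 = 8.715 km.
Total thickness = T + h + r = 31.1 km + 1.57 km + 8.715 km = 41.4 km.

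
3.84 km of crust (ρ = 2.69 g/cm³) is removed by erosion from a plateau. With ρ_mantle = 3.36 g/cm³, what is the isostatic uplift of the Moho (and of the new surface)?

3.07 km

Unloading: uplift u = e ρ_c/ρ_m = 3.84 km × 2.69/3.36 = 3.07 km.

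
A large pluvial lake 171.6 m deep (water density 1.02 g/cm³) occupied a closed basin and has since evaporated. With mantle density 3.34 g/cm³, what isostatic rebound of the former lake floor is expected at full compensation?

52.4 m

u = d ρ_w/ρ_m = 171.6 m × 1.02/3.34 = 52.4 m.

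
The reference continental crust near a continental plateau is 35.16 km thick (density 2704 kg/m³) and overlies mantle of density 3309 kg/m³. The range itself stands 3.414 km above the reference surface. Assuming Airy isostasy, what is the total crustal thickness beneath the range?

Root depth r = h ρ_c / (ρ_m − ρ_c) = 3.414 km × 2704 / 605 = 15.26 km.
Total thickness = T + h + r = 35.16 km + 3.414 km + 15.26 km = 53.8 km.

53.8 km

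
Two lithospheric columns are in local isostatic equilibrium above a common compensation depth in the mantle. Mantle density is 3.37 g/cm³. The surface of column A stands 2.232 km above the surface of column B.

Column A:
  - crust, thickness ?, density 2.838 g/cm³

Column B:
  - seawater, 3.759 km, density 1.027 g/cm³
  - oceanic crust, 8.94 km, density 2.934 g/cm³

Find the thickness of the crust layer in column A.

Take the compensation level at the base of the deeper column (depth z_c below the surface of column A) and equate Σ ρ_i t_i down to z_c; mantle fills any gap and the z_c terms cancel.
Column A: x×2.838 + (z_c − 0 − x)×3.37
Column B: 2.232×0 + 3.759×1.027 + 8.94×2.934 + (z_c − 2.232 − 12.699)×3.37
The z_c×3.37 term appears on both sides and cancels. Collect the known terms of each column as K = Σ(ρt)_known − 3.37 × (depth of known layers): K_A = 0 − 3.37×0 = 0; K_B = 30.090453 − 3.37×(2.232 + 12.699) = −20.227017.
Balance: K_A − x×(3.37 − 2.838) = K_B, so x = (K_A − K_B)/(3.37 − 2.838) = 20.227/0.532 = 38 km.

38 km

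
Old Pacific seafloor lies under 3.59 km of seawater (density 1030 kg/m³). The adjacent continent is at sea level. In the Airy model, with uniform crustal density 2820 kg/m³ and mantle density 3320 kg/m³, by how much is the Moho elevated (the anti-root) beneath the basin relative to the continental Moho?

12.9 km

Equating mass per unit area of the two columns: replacing crust with seawater at the top is compensated by replacing crust with mantle at the base: d (ρ_c − ρ_w) = a (ρ_m − ρ_c).
a = d (ρ_c − ρ_w)/(ρ_m − ρ_c) = 3.59 km × 1790/500 = 12.9 km.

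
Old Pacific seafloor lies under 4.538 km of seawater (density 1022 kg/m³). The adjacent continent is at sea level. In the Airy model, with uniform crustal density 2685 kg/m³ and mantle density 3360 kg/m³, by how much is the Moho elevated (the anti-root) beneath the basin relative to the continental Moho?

11.2 km

Balancing pressure at the compensation depth: replacing crust with seawater at the top is compensated by replacing crust with mantle at the base: d (ρ_c − ρ_w) = a (ρ_m − ρ_c).
a = d (ρ_c − ρ_w)/(ρ_m − ρ_c) = 4.538 km × 1663/675 = 11.2 km.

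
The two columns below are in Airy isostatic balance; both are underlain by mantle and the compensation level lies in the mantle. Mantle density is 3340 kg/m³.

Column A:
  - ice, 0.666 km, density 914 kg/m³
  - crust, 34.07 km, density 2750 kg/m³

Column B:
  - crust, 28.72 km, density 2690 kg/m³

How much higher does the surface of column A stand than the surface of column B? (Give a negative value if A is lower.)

For any compensation level in the mantle, the mantle terms cancel and isostasy reduces to e = (Σt_A − Σt_B) − (Σ(ρt)_A − Σ(ρt)_B) / ρ_m.
Σt_A = 34.736 km; Σt_B = 28.72 km; Σ(ρt)_A = 94301.224; Σ(ρt)_B = 77256.8 (in km·kg/m³).
e = (34.736 − 28.72) − (94301.224 − 77256.8) / 3340 = 0.913 km.

0.913 km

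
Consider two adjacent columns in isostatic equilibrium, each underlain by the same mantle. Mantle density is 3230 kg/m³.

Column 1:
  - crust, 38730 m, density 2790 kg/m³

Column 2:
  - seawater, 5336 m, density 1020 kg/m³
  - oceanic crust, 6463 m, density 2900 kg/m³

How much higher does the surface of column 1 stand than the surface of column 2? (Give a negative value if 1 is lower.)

965 m

For any compensation level in the mantle, the mantle terms cancel and isostasy reduces to e = (Σt_1 − Σt_2) − (Σ(ρt)_1 − Σ(ρt)_2) / ρ_m.
Σt_1 = 38730 m; Σt_2 = 11799 m; Σ(ρt)_1 = 108056700; Σ(ρt)_2 = 24185420 (in m·kg/m³).
e = (38730 − 11799) − (108056700 − 24185420) / 3230 = 965 m.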